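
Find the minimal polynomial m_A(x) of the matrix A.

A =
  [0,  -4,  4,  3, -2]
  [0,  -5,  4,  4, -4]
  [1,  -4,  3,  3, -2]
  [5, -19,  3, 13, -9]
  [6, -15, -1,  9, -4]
x^4 - 8*x^3 + 18*x^2 - 27

The characteristic polynomial is χ_A(x) = (x - 3)^3*(x + 1)^2, so the eigenvalues are known. The minimal polynomial is
  m_A(x) = Π_λ (x − λ)^{k_λ}
where k_λ is the size of the *largest* Jordan block for λ (equivalently, the smallest k with (A − λI)^k v = 0 for every generalised eigenvector v of λ).

  λ = -1: largest Jordan block has size 1, contributing (x + 1)
  λ = 3: largest Jordan block has size 3, contributing (x − 3)^3

So m_A(x) = (x - 3)^3*(x + 1) = x^4 - 8*x^3 + 18*x^2 - 27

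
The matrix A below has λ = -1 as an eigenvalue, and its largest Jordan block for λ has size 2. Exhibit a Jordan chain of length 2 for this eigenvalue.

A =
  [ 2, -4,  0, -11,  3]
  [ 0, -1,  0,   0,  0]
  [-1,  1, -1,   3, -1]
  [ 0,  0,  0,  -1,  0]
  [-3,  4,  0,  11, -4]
A Jordan chain for λ = -1 of length 2:
v_1 = (3, 0, -1, 0, -3)ᵀ
v_2 = (1, 0, 0, 0, 0)ᵀ

Let N = A − (-1)·I. We want v_2 with N^2 v_2 = 0 but N^1 v_2 ≠ 0; then v_{j-1} := N · v_j for j = 2, …, 2.

Pick v_2 = (1, 0, 0, 0, 0)ᵀ.
Then v_1 = N · v_2 = (3, 0, -1, 0, -3)ᵀ.

Sanity check: (A − (-1)·I) v_1 = (0, 0, 0, 0, 0)ᵀ = 0. ✓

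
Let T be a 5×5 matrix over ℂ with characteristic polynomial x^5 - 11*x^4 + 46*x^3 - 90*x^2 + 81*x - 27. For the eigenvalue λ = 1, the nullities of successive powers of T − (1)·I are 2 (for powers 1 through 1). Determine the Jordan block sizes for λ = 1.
Block sizes for λ = 1: [1, 1]

From the dimensions of kernels of powers, the number of Jordan blocks of size at least j is d_j − d_{j−1} where d_j = dim ker(N^j) (with d_0 = 0). Computing the differences gives [2].
The number of blocks of size exactly k is (#blocks of size ≥ k) − (#blocks of size ≥ k + 1), so the partition is: 2 block(s) of size 1.
In nonincreasing order the block sizes are [1, 1].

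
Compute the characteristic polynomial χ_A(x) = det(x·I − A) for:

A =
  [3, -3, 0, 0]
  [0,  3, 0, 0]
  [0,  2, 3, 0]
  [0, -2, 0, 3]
x^4 - 12*x^3 + 54*x^2 - 108*x + 81

Expanding det(x·I − A) (e.g. by cofactor expansion or by noting that A is similar to its Jordan form J, which has the same characteristic polynomial as A) gives
  χ_A(x) = x^4 - 12*x^3 + 54*x^2 - 108*x + 81
which factors as (x - 3)^4. The eigenvalues (with algebraic multiplicities) are λ = 3 with multiplicity 4.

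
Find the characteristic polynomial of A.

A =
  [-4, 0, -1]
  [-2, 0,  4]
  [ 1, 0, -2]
x^3 + 6*x^2 + 9*x

Expanding det(x·I − A) (e.g. by cofactor expansion or by noting that A is similar to its Jordan form J, which has the same characteristic polynomial as A) gives
  χ_A(x) = x^3 + 6*x^2 + 9*x
which factors as x*(x + 3)^2. The eigenvalues (with algebraic multiplicities) are λ = -3 with multiplicity 2, λ = 0 with multiplicity 1.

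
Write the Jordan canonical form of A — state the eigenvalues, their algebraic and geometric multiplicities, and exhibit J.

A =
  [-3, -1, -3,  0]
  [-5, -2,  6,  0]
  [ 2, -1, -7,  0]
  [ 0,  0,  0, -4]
J_3(-4) ⊕ J_1(-4)

The characteristic polynomial is
  det(x·I − A) = x^4 + 16*x^3 + 96*x^2 + 256*x + 256 = (x + 4)^4

Eigenvalues and multiplicities (the geometric multiplicity of λ is n − rank(A − λI), which equals the number of Jordan blocks for λ):
  λ = -4: algebraic multiplicity = 4, geometric multiplicity = 2

Determining the block sizes for each eigenvalue:
  λ = -4: with am = 4 and gm = 2, the partition is not yet determined (e.g. several partitions of 4 into 2 parts exist). Let N = A − (-4)·I. Computing rank(N^1) = 2, rank(N^2) = 1, rank(N^3) = 0; the number of blocks of size ≥ j is rank(N^{j−1}) − rank(N^j), giving [2, 1, 1]. So we have 1 block(s) of size 3, 1 block(s) of size 1 → block sizes [3, 1]

Assembling the blocks gives a Jordan form
J =
  [-4,  1,  0,  0]
  [ 0, -4,  1,  0]
  [ 0,  0, -4,  0]
  [ 0,  0,  0, -4]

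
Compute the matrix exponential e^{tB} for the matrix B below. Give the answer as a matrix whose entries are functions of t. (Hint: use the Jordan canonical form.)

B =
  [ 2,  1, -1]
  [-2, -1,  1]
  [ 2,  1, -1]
e^{tB} =
  [2*t + 1, t, -t]
  [-2*t, 1 - t, t]
  [2*t, t, 1 - t]

Strategy: write B = P · J · P⁻¹ where J is a Jordan canonical form, so e^{tB} = P · e^{tJ} · P⁻¹, and e^{tJ} can be computed block-by-block.

B has Jordan form
J =
  [0, 1, 0]
  [0, 0, 0]
  [0, 0, 0]
(up to reordering of blocks).

Per-block formulas:
  For a 1×1 block at λ = 0: exp(t · [0]) = [e^(0t)].
  For a 2×2 Jordan block J_2(0): exp(t · J_2(0)) = e^(0t)·(I + t·N), where N is the 2×2 nilpotent shift.

After assembling e^{tJ} and conjugating by P, we get:

e^{tB} =
  [2*t + 1, t, -t]
  [-2*t, 1 - t, t]
  [2*t, t, 1 - t]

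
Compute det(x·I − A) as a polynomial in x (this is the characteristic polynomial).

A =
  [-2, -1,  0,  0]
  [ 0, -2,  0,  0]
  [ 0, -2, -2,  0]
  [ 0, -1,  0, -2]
x^4 + 8*x^3 + 24*x^2 + 32*x + 16

Expanding det(x·I − A) (e.g. by cofactor expansion or by noting that A is similar to its Jordan form J, which has the same characteristic polynomial as A) gives
  χ_A(x) = x^4 + 8*x^3 + 24*x^2 + 32*x + 16
which factors as (x + 2)^4. The eigenvalues (with algebraic multiplicities) are λ = -2 with multiplicity 4.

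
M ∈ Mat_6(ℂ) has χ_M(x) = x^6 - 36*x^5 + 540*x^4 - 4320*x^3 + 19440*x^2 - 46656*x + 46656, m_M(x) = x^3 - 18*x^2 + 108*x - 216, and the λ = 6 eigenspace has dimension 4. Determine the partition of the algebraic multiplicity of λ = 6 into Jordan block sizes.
Block sizes for λ = 6: [3, 1, 1, 1]

Step 1 — from the characteristic polynomial, algebraic multiplicity of λ = 6 is 6. From dim ker(M − (6)·I) = 4, there are exactly 4 Jordan blocks for λ = 6.
Step 2 — from the minimal polynomial, the factor (x − 6)^3 tells us the largest block for λ = 6 has size 3.
Step 3 — with total size 6, 4 blocks, and largest block 3, the block sizes (in nonincreasing order) are [3, 1, 1, 1].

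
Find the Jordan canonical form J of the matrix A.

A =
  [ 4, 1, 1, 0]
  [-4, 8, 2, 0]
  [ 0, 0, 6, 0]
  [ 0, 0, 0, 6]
J_2(6) ⊕ J_1(6) ⊕ J_1(6)

The characteristic polynomial is
  det(x·I − A) = x^4 - 24*x^3 + 216*x^2 - 864*x + 1296 = (x - 6)^4

Eigenvalues and multiplicities (the geometric multiplicity of λ is n − rank(A − λI), which equals the number of Jordan blocks for λ):
  λ = 6: algebraic multiplicity = 4, geometric multiplicity = 3

Determining the block sizes for each eigenvalue:
  λ = 6: 3 blocks summing to 4 forces exactly one block of size 2 and the rest size 1 → block sizes [2, 1, 1]

Assembling the blocks gives a Jordan form
J =
  [6, 1, 0, 0]
  [0, 6, 0, 0]
  [0, 0, 6, 0]
  [0, 0, 0, 6]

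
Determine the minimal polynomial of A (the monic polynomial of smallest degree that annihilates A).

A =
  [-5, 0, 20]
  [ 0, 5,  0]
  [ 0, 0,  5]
x^2 - 25

The characteristic polynomial is χ_A(x) = (x - 5)^2*(x + 5), so the eigenvalues are known. The minimal polynomial is
  m_A(x) = Π_λ (x − λ)^{k_λ}
where k_λ is the size of the *largest* Jordan block for λ (equivalently, the smallest k with (A − λI)^k v = 0 for every generalised eigenvector v of λ).

  λ = -5: largest Jordan block has size 1, contributing (x + 5)
  λ = 5: largest Jordan block has size 1, contributing (x − 5)

So m_A(x) = (x - 5)*(x + 5) = x^2 - 25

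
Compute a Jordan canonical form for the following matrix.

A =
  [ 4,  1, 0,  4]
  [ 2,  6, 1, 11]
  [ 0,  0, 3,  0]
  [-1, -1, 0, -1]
J_3(3) ⊕ J_1(3)

The characteristic polynomial is
  det(x·I − A) = x^4 - 12*x^3 + 54*x^2 - 108*x + 81 = (x - 3)^4

Eigenvalues and multiplicities (the geometric multiplicity of λ is n − rank(A − λI), which equals the number of Jordan blocks for λ):
  λ = 3: algebraic multiplicity = 4, geometric multiplicity = 2

Determining the block sizes for each eigenvalue:
  λ = 3: with am = 4 and gm = 2, the partition is not yet determined (e.g. several partitions of 4 into 2 parts exist). Let N = A − (3)·I. Computing rank(N^1) = 2, rank(N^2) = 1, rank(N^3) = 0; the number of blocks of size ≥ j is rank(N^{j−1}) − rank(N^j), giving [2, 1, 1]. So we have 1 block(s) of size 3, 1 block(s) of size 1 → block sizes [3, 1]

Assembling the blocks gives a Jordan form
J =
  [3, 1, 0, 0]
  [0, 3, 1, 0]
  [0, 0, 3, 0]
  [0, 0, 0, 3]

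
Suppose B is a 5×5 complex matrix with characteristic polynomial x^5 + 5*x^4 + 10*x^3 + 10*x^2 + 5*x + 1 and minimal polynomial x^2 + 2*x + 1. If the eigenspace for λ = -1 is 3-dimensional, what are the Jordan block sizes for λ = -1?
Block sizes for λ = -1: [2, 2, 1]

Step 1 — from the characteristic polynomial, algebraic multiplicity of λ = -1 is 5. From dim ker(B − (-1)·I) = 3, there are exactly 3 Jordan blocks for λ = -1.
Step 2 — from the minimal polynomial, the factor (x + 1)^2 tells us the largest block for λ = -1 has size 2.
Step 3 — with total size 5, 3 blocks, and largest block 2, the block sizes (in nonincreasing order) are [2, 2, 1].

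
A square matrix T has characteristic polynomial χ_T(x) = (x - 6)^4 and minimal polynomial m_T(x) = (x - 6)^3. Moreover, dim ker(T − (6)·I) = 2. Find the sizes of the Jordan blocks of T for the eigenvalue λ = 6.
Block sizes for λ = 6: [3, 1]

Step 1 — from the characteristic polynomial, algebraic multiplicity of λ = 6 is 4. From dim ker(T − (6)·I) = 2, there are exactly 2 Jordan blocks for λ = 6.
Step 2 — from the minimal polynomial, the factor (x − 6)^3 tells us the largest block for λ = 6 has size 3.
Step 3 — with total size 4, 2 blocks, and largest block 3, the block sizes (in nonincreasing order) are [3, 1].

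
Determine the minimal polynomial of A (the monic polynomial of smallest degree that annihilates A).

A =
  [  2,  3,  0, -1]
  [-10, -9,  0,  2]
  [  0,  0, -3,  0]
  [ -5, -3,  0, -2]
x^2 + 6*x + 9

The characteristic polynomial is χ_A(x) = (x + 3)^4, so the eigenvalues are known. The minimal polynomial is
  m_A(x) = Π_λ (x − λ)^{k_λ}
where k_λ is the size of the *largest* Jordan block for λ (equivalently, the smallest k with (A − λI)^k v = 0 for every generalised eigenvector v of λ).

  λ = -3: largest Jordan block has size 2, contributing (x + 3)^2

So m_A(x) = (x + 3)^2 = x^2 + 6*x + 9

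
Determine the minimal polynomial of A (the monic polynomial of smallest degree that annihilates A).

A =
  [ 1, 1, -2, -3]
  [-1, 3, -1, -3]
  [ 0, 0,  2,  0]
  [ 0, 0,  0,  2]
x^3 - 6*x^2 + 12*x - 8

The characteristic polynomial is χ_A(x) = (x - 2)^4, so the eigenvalues are known. The minimal polynomial is
  m_A(x) = Π_λ (x − λ)^{k_λ}
where k_λ is the size of the *largest* Jordan block for λ (equivalently, the smallest k with (A − λI)^k v = 0 for every generalised eigenvector v of λ).

  λ = 2: largest Jordan block has size 3, contributing (x − 2)^3

So m_A(x) = (x - 2)^3 = x^3 - 6*x^2 + 12*x - 8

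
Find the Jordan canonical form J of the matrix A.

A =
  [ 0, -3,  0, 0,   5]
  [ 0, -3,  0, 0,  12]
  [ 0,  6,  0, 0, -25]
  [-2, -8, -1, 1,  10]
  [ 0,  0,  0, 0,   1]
J_1(-3) ⊕ J_1(0) ⊕ J_1(0) ⊕ J_2(1)

The characteristic polynomial is
  det(x·I − A) = x^5 + x^4 - 5*x^3 + 3*x^2 = x^2*(x - 1)^2*(x + 3)

Eigenvalues and multiplicities (the geometric multiplicity of λ is n − rank(A − λI), which equals the number of Jordan blocks for λ):
  λ = -3: algebraic multiplicity = 1, geometric multiplicity = 1
  λ = 0: algebraic multiplicity = 2, geometric multiplicity = 2
  λ = 1: algebraic multiplicity = 2, geometric multiplicity = 1

Determining the block sizes for each eigenvalue:
  λ = -3: one block (gm = 1), so the single block has size am = 1 → block sizes [1]
  λ = 0: gm = am = 2, so every block has size 1 → block sizes [1, 1]
  λ = 1: one block (gm = 1), so the single block has size am = 2 → block sizes [2]

Assembling the blocks gives a Jordan form
J =
  [-3, 0, 0, 0, 0]
  [ 0, 0, 0, 0, 0]
  [ 0, 0, 0, 0, 0]
  [ 0, 0, 0, 1, 1]
  [ 0, 0, 0, 0, 1]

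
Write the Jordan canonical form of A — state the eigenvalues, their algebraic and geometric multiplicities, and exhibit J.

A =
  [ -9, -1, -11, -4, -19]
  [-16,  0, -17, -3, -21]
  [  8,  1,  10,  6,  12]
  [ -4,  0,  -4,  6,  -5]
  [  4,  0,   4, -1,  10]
J_2(1) ⊕ J_3(5)

The characteristic polynomial is
  det(x·I − A) = x^5 - 17*x^4 + 106*x^3 - 290*x^2 + 325*x - 125 = (x - 5)^3*(x - 1)^2

Eigenvalues and multiplicities (the geometric multiplicity of λ is n − rank(A − λI), which equals the number of Jordan blocks for λ):
  λ = 1: algebraic multiplicity = 2, geometric multiplicity = 1
  λ = 5: algebraic multiplicity = 3, geometric multiplicity = 1

Determining the block sizes for each eigenvalue:
  λ = 1: one block (gm = 1), so the single block has size am = 2 → block sizes [2]
  λ = 5: one block (gm = 1), so the single block has size am = 3 → block sizes [3]

Assembling the blocks gives a Jordan form
J =
  [1, 1, 0, 0, 0]
  [0, 1, 0, 0, 0]
  [0, 0, 5, 1, 0]
  [0, 0, 0, 5, 1]
  [0, 0, 0, 0, 5]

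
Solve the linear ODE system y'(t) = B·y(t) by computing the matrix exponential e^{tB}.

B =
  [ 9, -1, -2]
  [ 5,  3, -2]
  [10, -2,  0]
e^{tB} =
  [5*t*exp(4*t) + exp(4*t), -t*exp(4*t), -2*t*exp(4*t)]
  [5*t*exp(4*t), -t*exp(4*t) + exp(4*t), -2*t*exp(4*t)]
  [10*t*exp(4*t), -2*t*exp(4*t), -4*t*exp(4*t) + exp(4*t)]

Strategy: write B = P · J · P⁻¹ where J is a Jordan canonical form, so e^{tB} = P · e^{tJ} · P⁻¹, and e^{tJ} can be computed block-by-block.

B has Jordan form
J =
  [4, 1, 0]
  [0, 4, 0]
  [0, 0, 4]
(up to reordering of blocks).

Per-block formulas:
  For a 2×2 Jordan block J_2(4): exp(t · J_2(4)) = e^(4t)·(I + t·N), where N is the 2×2 nilpotent shift.
  For a 1×1 block at λ = 4: exp(t · [4]) = [e^(4t)].

After assembling e^{tJ} and conjugating by P, we get:

e^{tB} =
  [5*t*exp(4*t) + exp(4*t), -t*exp(4*t), -2*t*exp(4*t)]
  [5*t*exp(4*t), -t*exp(4*t) + exp(4*t), -2*t*exp(4*t)]
  [10*t*exp(4*t), -2*t*exp(4*t), -4*t*exp(4*t) + exp(4*t)]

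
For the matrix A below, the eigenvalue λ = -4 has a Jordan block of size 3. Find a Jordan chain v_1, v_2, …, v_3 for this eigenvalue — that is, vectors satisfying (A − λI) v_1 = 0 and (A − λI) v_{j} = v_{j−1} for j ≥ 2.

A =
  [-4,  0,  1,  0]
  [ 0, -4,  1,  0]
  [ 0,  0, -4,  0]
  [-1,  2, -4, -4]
A Jordan chain for λ = -4 of length 3:
v_1 = (0, 0, 0, 1)ᵀ
v_2 = (1, 1, 0, -4)ᵀ
v_3 = (0, 0, 1, 0)ᵀ

Let N = A − (-4)·I. We want v_3 with N^3 v_3 = 0 but N^2 v_3 ≠ 0; then v_{j-1} := N · v_j for j = 3, …, 2.

Pick v_3 = (0, 0, 1, 0)ᵀ.
Then v_2 = N · v_3 = (1, 1, 0, -4)ᵀ.
Then v_1 = N · v_2 = (0, 0, 0, 1)ᵀ.

Sanity check: (A − (-4)·I) v_1 = (0, 0, 0, 0)ᵀ = 0. ✓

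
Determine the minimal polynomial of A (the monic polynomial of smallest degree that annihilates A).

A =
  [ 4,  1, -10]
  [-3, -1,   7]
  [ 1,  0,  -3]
x^3

The characteristic polynomial is χ_A(x) = x^3, so the eigenvalues are known. The minimal polynomial is
  m_A(x) = Π_λ (x − λ)^{k_λ}
where k_λ is the size of the *largest* Jordan block for λ (equivalently, the smallest k with (A − λI)^k v = 0 for every generalised eigenvector v of λ).

  λ = 0: largest Jordan block has size 3, contributing (x − 0)^3

So m_A(x) = x^3 = x^3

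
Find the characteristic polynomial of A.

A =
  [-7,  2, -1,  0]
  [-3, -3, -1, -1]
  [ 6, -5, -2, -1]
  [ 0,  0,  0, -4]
x^4 + 16*x^3 + 96*x^2 + 256*x + 256

Expanding det(x·I − A) (e.g. by cofactor expansion or by noting that A is similar to its Jordan form J, which has the same characteristic polynomial as A) gives
  χ_A(x) = x^4 + 16*x^3 + 96*x^2 + 256*x + 256
which factors as (x + 4)^4. The eigenvalues (with algebraic multiplicities) are λ = -4 with multiplicity 4.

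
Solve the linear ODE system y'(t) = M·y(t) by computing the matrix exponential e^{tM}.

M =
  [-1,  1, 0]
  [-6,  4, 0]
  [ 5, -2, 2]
e^{tM} =
  [-2*exp(2*t) + 3*exp(t), exp(2*t) - exp(t), 0]
  [-6*exp(2*t) + 6*exp(t), 3*exp(2*t) - 2*exp(t), 0]
  [2*t*exp(2*t) + 3*exp(2*t) - 3*exp(t), -t*exp(2*t) - exp(2*t) + exp(t), exp(2*t)]

Strategy: write M = P · J · P⁻¹ where J is a Jordan canonical form, so e^{tM} = P · e^{tJ} · P⁻¹, and e^{tJ} can be computed block-by-block.

M has Jordan form
J =
  [1, 0, 0]
  [0, 2, 1]
  [0, 0, 2]
(up to reordering of blocks).

Per-block formulas:
  For a 1×1 block at λ = 1: exp(t · [1]) = [e^(1t)].
  For a 2×2 Jordan block J_2(2): exp(t · J_2(2)) = e^(2t)·(I + t·N), where N is the 2×2 nilpotent shift.

After assembling e^{tJ} and conjugating by P, we get:

e^{tM} =
  [-2*exp(2*t) + 3*exp(t), exp(2*t) - exp(t), 0]
  [-6*exp(2*t) + 6*exp(t), 3*exp(2*t) - 2*exp(t), 0]
  [2*t*exp(2*t) + 3*exp(2*t) - 3*exp(t), -t*exp(2*t) - exp(2*t) + exp(t), exp(2*t)]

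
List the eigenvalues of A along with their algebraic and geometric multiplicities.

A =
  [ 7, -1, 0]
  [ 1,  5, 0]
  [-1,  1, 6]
λ = 6: alg = 3, geom = 2

Step 1 — factor the characteristic polynomial to read off the algebraic multiplicities:
  χ_A(x) = (x - 6)^3

Step 2 — compute geometric multiplicities via the rank-nullity identity g(λ) = n − rank(A − λI):
  rank(A − (6)·I) = 1, so dim ker(A − (6)·I) = n − 1 = 2

Summary:
  λ = 6: algebraic multiplicity = 3, geometric multiplicity = 2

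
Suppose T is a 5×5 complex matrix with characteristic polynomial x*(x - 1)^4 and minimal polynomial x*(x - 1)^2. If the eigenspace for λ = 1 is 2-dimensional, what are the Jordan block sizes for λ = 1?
Block sizes for λ = 1: [2, 2]

Step 1 — from the characteristic polynomial, algebraic multiplicity of λ = 1 is 4. From dim ker(T − (1)·I) = 2, there are exactly 2 Jordan blocks for λ = 1.
Step 2 — from the minimal polynomial, the factor (x − 1)^2 tells us the largest block for λ = 1 has size 2.
Step 3 — with total size 4, 2 blocks, and largest block 2, the block sizes (in nonincreasing order) are [2, 2].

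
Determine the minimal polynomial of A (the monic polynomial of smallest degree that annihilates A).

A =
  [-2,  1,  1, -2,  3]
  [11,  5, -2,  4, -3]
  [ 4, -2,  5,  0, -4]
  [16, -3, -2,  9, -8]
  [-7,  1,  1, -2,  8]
x^3 - 15*x^2 + 75*x - 125

The characteristic polynomial is χ_A(x) = (x - 5)^5, so the eigenvalues are known. The minimal polynomial is
  m_A(x) = Π_λ (x − λ)^{k_λ}
where k_λ is the size of the *largest* Jordan block for λ (equivalently, the smallest k with (A − λI)^k v = 0 for every generalised eigenvector v of λ).

  λ = 5: largest Jordan block has size 3, contributing (x − 5)^3

So m_A(x) = (x - 5)^3 = x^3 - 15*x^2 + 75*x - 125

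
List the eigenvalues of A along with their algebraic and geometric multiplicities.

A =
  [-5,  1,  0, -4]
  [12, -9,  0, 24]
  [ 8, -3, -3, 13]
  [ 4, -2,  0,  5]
λ = -3: alg = 4, geom = 2

Step 1 — factor the characteristic polynomial to read off the algebraic multiplicities:
  χ_A(x) = (x + 3)^4

Step 2 — compute geometric multiplicities via the rank-nullity identity g(λ) = n − rank(A − λI):
  rank(A − (-3)·I) = 2, so dim ker(A − (-3)·I) = n − 2 = 2

Summary:
  λ = -3: algebraic multiplicity = 4, geometric multiplicity = 2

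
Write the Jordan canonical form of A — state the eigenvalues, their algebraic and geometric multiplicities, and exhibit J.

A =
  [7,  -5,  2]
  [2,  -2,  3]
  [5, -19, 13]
J_3(6)

The characteristic polynomial is
  det(x·I − A) = x^3 - 18*x^2 + 108*x - 216 = (x - 6)^3

Eigenvalues and multiplicities (the geometric multiplicity of λ is n − rank(A − λI), which equals the number of Jordan blocks for λ):
  λ = 6: algebraic multiplicity = 3, geometric multiplicity = 1

Determining the block sizes for each eigenvalue:
  λ = 6: one block (gm = 1), so the single block has size am = 3 → block sizes [3]

Assembling the blocks gives a Jordan form
J =
  [6, 1, 0]
  [0, 6, 1]
  [0, 0, 6]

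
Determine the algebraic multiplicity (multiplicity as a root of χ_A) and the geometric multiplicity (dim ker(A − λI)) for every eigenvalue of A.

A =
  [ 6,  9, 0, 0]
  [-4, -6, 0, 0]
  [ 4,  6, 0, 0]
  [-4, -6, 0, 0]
λ = 0: alg = 4, geom = 3

Step 1 — factor the characteristic polynomial to read off the algebraic multiplicities:
  χ_A(x) = x^4

Step 2 — compute geometric multiplicities via the rank-nullity identity g(λ) = n − rank(A − λI):
  rank(A − (0)·I) = 1, so dim ker(A − (0)·I) = n − 1 = 3

Summary:
  λ = 0: algebraic multiplicity = 4, geometric multiplicity = 3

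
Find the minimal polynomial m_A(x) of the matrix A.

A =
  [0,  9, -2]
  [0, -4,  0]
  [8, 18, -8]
x^2 + 8*x + 16

The characteristic polynomial is χ_A(x) = (x + 4)^3, so the eigenvalues are known. The minimal polynomial is
  m_A(x) = Π_λ (x − λ)^{k_λ}
where k_λ is the size of the *largest* Jordan block for λ (equivalently, the smallest k with (A − λI)^k v = 0 for every generalised eigenvector v of λ).

  λ = -4: largest Jordan block has size 2, contributing (x + 4)^2

So m_A(x) = (x + 4)^2 = x^2 + 8*x + 16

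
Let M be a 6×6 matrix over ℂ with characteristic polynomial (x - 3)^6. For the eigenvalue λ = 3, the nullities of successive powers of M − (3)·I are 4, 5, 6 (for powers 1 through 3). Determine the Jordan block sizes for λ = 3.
Block sizes for λ = 3: [3, 1, 1, 1]

From the dimensions of kernels of powers, the number of Jordan blocks of size at least j is d_j − d_{j−1} where d_j = dim ker(N^j) (with d_0 = 0). Computing the differences gives [4, 1, 1].
The number of blocks of size exactly k is (#blocks of size ≥ k) − (#blocks of size ≥ k + 1), so the partition is: 3 block(s) of size 1, 1 block(s) of size 3.
In nonincreasing order the block sizes are [3, 1, 1, 1].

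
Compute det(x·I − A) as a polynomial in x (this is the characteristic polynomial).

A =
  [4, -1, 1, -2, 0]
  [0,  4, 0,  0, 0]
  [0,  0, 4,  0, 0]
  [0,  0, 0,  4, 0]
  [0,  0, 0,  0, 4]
x^5 - 20*x^4 + 160*x^3 - 640*x^2 + 1280*x - 1024

Expanding det(x·I − A) (e.g. by cofactor expansion or by noting that A is similar to its Jordan form J, which has the same characteristic polynomial as A) gives
  χ_A(x) = x^5 - 20*x^4 + 160*x^3 - 640*x^2 + 1280*x - 1024
which factors as (x - 4)^5. The eigenvalues (with algebraic multiplicities) are λ = 4 with multiplicity 5.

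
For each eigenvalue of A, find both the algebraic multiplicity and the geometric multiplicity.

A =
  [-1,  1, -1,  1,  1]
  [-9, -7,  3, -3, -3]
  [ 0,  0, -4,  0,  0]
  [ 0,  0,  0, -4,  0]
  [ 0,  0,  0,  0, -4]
λ = -4: alg = 5, geom = 4

Step 1 — factor the characteristic polynomial to read off the algebraic multiplicities:
  χ_A(x) = (x + 4)^5

Step 2 — compute geometric multiplicities via the rank-nullity identity g(λ) = n − rank(A − λI):
  rank(A − (-4)·I) = 1, so dim ker(A − (-4)·I) = n − 1 = 4

Summary:
  λ = -4: algebraic multiplicity = 5, geometric multiplicity = 4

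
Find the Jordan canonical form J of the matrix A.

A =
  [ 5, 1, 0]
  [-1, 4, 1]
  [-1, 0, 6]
J_3(5)

The characteristic polynomial is
  det(x·I − A) = x^3 - 15*x^2 + 75*x - 125 = (x - 5)^3

Eigenvalues and multiplicities (the geometric multiplicity of λ is n − rank(A − λI), which equals the number of Jordan blocks for λ):
  λ = 5: algebraic multiplicity = 3, geometric multiplicity = 1

Determining the block sizes for each eigenvalue:
  λ = 5: one block (gm = 1), so the single block has size am = 3 → block sizes [3]

Assembling the blocks gives a Jordan form
J =
  [5, 1, 0]
  [0, 5, 1]
  [0, 0, 5]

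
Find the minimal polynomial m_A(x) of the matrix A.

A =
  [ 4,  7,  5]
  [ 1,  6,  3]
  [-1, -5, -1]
x^3 - 9*x^2 + 27*x - 27

The characteristic polynomial is χ_A(x) = (x - 3)^3, so the eigenvalues are known. The minimal polynomial is
  m_A(x) = Π_λ (x − λ)^{k_λ}
where k_λ is the size of the *largest* Jordan block for λ (equivalently, the smallest k with (A − λI)^k v = 0 for every generalised eigenvector v of λ).

  λ = 3: largest Jordan block has size 3, contributing (x − 3)^3

So m_A(x) = (x - 3)^3 = x^3 - 9*x^2 + 27*x - 27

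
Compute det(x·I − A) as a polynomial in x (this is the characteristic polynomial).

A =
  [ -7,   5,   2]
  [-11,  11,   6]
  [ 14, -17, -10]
x^3 + 6*x^2 + 12*x + 8

Expanding det(x·I − A) (e.g. by cofactor expansion or by noting that A is similar to its Jordan form J, which has the same characteristic polynomial as A) gives
  χ_A(x) = x^3 + 6*x^2 + 12*x + 8
which factors as (x + 2)^3. The eigenvalues (with algebraic multiplicities) are λ = -2 with multiplicity 3.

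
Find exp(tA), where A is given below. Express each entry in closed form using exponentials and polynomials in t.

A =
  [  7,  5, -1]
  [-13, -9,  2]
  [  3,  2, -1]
e^{tA} =
  [-2*t^2*exp(-t) + 8*t*exp(-t) + exp(-t), -t^2*exp(-t) + 5*t*exp(-t), t^2*exp(-t) - t*exp(-t)]
  [3*t^2*exp(-t) - 13*t*exp(-t), 3*t^2*exp(-t)/2 - 8*t*exp(-t) + exp(-t), -3*t^2*exp(-t)/2 + 2*t*exp(-t)]
  [-t^2*exp(-t) + 3*t*exp(-t), -t^2*exp(-t)/2 + 2*t*exp(-t), t^2*exp(-t)/2 + exp(-t)]

Strategy: write A = P · J · P⁻¹ where J is a Jordan canonical form, so e^{tA} = P · e^{tJ} · P⁻¹, and e^{tJ} can be computed block-by-block.

A has Jordan form
J =
  [-1,  1,  0]
  [ 0, -1,  1]
  [ 0,  0, -1]
(up to reordering of blocks).

Per-block formulas:
  For a 3×3 Jordan block J_3(-1): exp(t · J_3(-1)) = e^(-1t)·(I + t·N + (t^2/2)·N^2), where N is the 3×3 nilpotent shift.

After assembling e^{tJ} and conjugating by P, we get:

e^{tA} =
  [-2*t^2*exp(-t) + 8*t*exp(-t) + exp(-t), -t^2*exp(-t) + 5*t*exp(-t), t^2*exp(-t) - t*exp(-t)]
  [3*t^2*exp(-t) - 13*t*exp(-t), 3*t^2*exp(-t)/2 - 8*t*exp(-t) + exp(-t), -3*t^2*exp(-t)/2 + 2*t*exp(-t)]
  [-t^2*exp(-t) + 3*t*exp(-t), -t^2*exp(-t)/2 + 2*t*exp(-t), t^2*exp(-t)/2 + exp(-t)]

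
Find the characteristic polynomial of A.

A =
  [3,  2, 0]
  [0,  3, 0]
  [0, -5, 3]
x^3 - 9*x^2 + 27*x - 27

Expanding det(x·I − A) (e.g. by cofactor expansion or by noting that A is similar to its Jordan form J, which has the same characteristic polynomial as A) gives
  χ_A(x) = x^3 - 9*x^2 + 27*x - 27
which factors as (x - 3)^3. The eigenvalues (with algebraic multiplicities) are λ = 3 with multiplicity 3.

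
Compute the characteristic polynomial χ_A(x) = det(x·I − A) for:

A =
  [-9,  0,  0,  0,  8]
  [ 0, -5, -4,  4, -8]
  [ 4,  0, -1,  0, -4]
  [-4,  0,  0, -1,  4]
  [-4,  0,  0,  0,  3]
x^5 + 13*x^4 + 58*x^3 + 106*x^2 + 85*x + 25

Expanding det(x·I − A) (e.g. by cofactor expansion or by noting that A is similar to its Jordan form J, which has the same characteristic polynomial as A) gives
  χ_A(x) = x^5 + 13*x^4 + 58*x^3 + 106*x^2 + 85*x + 25
which factors as (x + 1)^3*(x + 5)^2. The eigenvalues (with algebraic multiplicities) are λ = -5 with multiplicity 2, λ = -1 with multiplicity 3.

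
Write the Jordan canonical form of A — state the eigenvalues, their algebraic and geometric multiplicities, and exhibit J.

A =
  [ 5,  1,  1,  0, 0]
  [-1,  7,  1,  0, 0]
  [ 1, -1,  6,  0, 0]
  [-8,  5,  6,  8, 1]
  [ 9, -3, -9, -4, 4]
J_3(6) ⊕ J_2(6)

The characteristic polynomial is
  det(x·I − A) = x^5 - 30*x^4 + 360*x^3 - 2160*x^2 + 6480*x - 7776 = (x - 6)^5

Eigenvalues and multiplicities (the geometric multiplicity of λ is n − rank(A − λI), which equals the number of Jordan blocks for λ):
  λ = 6: algebraic multiplicity = 5, geometric multiplicity = 2

Determining the block sizes for each eigenvalue:
  λ = 6: with am = 5 and gm = 2, the partition is not yet determined (e.g. several partitions of 5 into 2 parts exist). Let N = A − (6)·I. Computing rank(N^1) = 3, rank(N^2) = 1, rank(N^3) = 0; the number of blocks of size ≥ j is rank(N^{j−1}) − rank(N^j), giving [2, 2, 1]. So we have 1 block(s) of size 3, 1 block(s) of size 2 → block sizes [3, 2]

Assembling the blocks gives a Jordan form
J =
  [6, 1, 0, 0, 0]
  [0, 6, 1, 0, 0]
  [0, 0, 6, 0, 0]
  [0, 0, 0, 6, 1]
  [0, 0, 0, 0, 6]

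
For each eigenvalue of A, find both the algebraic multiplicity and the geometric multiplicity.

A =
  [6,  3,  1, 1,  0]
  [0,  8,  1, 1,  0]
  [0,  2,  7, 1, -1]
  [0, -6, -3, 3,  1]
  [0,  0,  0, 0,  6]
λ = 6: alg = 5, geom = 2

Step 1 — factor the characteristic polynomial to read off the algebraic multiplicities:
  χ_A(x) = (x - 6)^5

Step 2 — compute geometric multiplicities via the rank-nullity identity g(λ) = n − rank(A − λI):
  rank(A − (6)·I) = 3, so dim ker(A − (6)·I) = n − 3 = 2

Summary:
  λ = 6: algebraic multiplicity = 5, geometric multiplicity = 2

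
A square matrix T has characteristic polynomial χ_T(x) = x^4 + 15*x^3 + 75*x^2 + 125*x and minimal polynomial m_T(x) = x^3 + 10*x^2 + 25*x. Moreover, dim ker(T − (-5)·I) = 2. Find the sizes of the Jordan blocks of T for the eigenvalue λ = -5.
Block sizes for λ = -5: [2, 1]

Step 1 — from the characteristic polynomial, algebraic multiplicity of λ = -5 is 3. From dim ker(T − (-5)·I) = 2, there are exactly 2 Jordan blocks for λ = -5.
Step 2 — from the minimal polynomial, the factor (x + 5)^2 tells us the largest block for λ = -5 has size 2.
Step 3 — with total size 3, 2 blocks, and largest block 2, the block sizes (in nonincreasing order) are [2, 1].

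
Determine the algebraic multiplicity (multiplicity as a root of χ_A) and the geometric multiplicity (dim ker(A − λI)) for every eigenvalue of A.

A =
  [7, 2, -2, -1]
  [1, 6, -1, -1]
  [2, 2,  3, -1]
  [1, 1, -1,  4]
λ = 5: alg = 4, geom = 2

Step 1 — factor the characteristic polynomial to read off the algebraic multiplicities:
  χ_A(x) = (x - 5)^4

Step 2 — compute geometric multiplicities via the rank-nullity identity g(λ) = n − rank(A − λI):
  rank(A − (5)·I) = 2, so dim ker(A − (5)·I) = n − 2 = 2

Summary:
  λ = 5: algebraic multiplicity = 4, geometric multiplicity = 2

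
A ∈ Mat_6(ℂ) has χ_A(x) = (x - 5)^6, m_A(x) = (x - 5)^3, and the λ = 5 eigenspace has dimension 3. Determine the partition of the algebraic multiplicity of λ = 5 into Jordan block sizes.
Block sizes for λ = 5: [3, 2, 1]

Step 1 — from the characteristic polynomial, algebraic multiplicity of λ = 5 is 6. From dim ker(A − (5)·I) = 3, there are exactly 3 Jordan blocks for λ = 5.
Step 2 — from the minimal polynomial, the factor (x − 5)^3 tells us the largest block for λ = 5 has size 3.
Step 3 — with total size 6, 3 blocks, and largest block 3, the block sizes (in nonincreasing order) are [3, 2, 1].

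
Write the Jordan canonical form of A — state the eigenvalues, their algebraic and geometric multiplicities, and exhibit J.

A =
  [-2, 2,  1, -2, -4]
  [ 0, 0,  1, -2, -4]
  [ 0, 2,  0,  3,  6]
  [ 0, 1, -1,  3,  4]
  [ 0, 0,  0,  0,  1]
J_1(-2) ⊕ J_3(1) ⊕ J_1(1)

The characteristic polynomial is
  det(x·I − A) = x^5 - 2*x^4 - 2*x^3 + 8*x^2 - 7*x + 2 = (x - 1)^4*(x + 2)

Eigenvalues and multiplicities (the geometric multiplicity of λ is n − rank(A − λI), which equals the number of Jordan blocks for λ):
  λ = -2: algebraic multiplicity = 1, geometric multiplicity = 1
  λ = 1: algebraic multiplicity = 4, geometric multiplicity = 2

Determining the block sizes for each eigenvalue:
  λ = -2: one block (gm = 1), so the single block has size am = 1 → block sizes [1]
  λ = 1: with am = 4 and gm = 2, the partition is not yet determined (e.g. several partitions of 4 into 2 parts exist). Let N = A − (1)·I. Computing rank(N^1) = 3, rank(N^2) = 2, rank(N^3) = 1; the number of blocks of size ≥ j is rank(N^{j−1}) − rank(N^j), giving [2, 1, 1]. So we have 1 block(s) of size 3, 1 block(s) of size 1 → block sizes [3, 1]

Assembling the blocks gives a Jordan form
J =
  [-2, 0, 0, 0, 0]
  [ 0, 1, 1, 0, 0]
  [ 0, 0, 1, 1, 0]
  [ 0, 0, 0, 1, 0]
  [ 0, 0, 0, 0, 1]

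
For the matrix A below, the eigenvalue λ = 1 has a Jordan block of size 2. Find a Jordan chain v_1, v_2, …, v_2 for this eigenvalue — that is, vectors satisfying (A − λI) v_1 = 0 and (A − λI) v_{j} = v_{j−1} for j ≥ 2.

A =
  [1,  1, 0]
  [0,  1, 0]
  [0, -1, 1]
A Jordan chain for λ = 1 of length 2:
v_1 = (1, 0, -1)ᵀ
v_2 = (0, 1, 0)ᵀ

Let N = A − (1)·I. We want v_2 with N^2 v_2 = 0 but N^1 v_2 ≠ 0; then v_{j-1} := N · v_j for j = 2, …, 2.

Pick v_2 = (0, 1, 0)ᵀ.
Then v_1 = N · v_2 = (1, 0, -1)ᵀ.

Sanity check: (A − (1)·I) v_1 = (0, 0, 0)ᵀ = 0. ✓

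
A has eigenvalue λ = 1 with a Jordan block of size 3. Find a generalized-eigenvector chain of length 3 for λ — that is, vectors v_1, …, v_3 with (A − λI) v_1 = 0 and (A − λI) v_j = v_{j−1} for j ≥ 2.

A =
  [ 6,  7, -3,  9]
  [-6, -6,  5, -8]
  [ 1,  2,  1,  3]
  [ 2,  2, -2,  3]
A Jordan chain for λ = 1 of length 3:
v_1 = (-2, 1, -1, 0)ᵀ
v_2 = (5, -6, 1, 2)ᵀ
v_3 = (1, 0, 0, 0)ᵀ

Let N = A − (1)·I. We want v_3 with N^3 v_3 = 0 but N^2 v_3 ≠ 0; then v_{j-1} := N · v_j for j = 3, …, 2.

Pick v_3 = (1, 0, 0, 0)ᵀ.
Then v_2 = N · v_3 = (5, -6, 1, 2)ᵀ.
Then v_1 = N · v_2 = (-2, 1, -1, 0)ᵀ.

Sanity check: (A − (1)·I) v_1 = (0, 0, 0, 0)ᵀ = 0. ✓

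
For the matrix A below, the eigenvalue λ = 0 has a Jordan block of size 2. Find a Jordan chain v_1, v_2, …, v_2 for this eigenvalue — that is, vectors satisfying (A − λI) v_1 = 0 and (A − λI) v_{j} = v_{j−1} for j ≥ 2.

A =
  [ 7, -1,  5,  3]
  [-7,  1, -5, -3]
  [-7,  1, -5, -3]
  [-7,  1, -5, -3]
A Jordan chain for λ = 0 of length 2:
v_1 = (7, -7, -7, -7)ᵀ
v_2 = (1, 0, 0, 0)ᵀ

Let N = A − (0)·I. We want v_2 with N^2 v_2 = 0 but N^1 v_2 ≠ 0; then v_{j-1} := N · v_j for j = 2, …, 2.

Pick v_2 = (1, 0, 0, 0)ᵀ.
Then v_1 = N · v_2 = (7, -7, -7, -7)ᵀ.

Sanity check: (A − (0)·I) v_1 = (0, 0, 0, 0)ᵀ = 0. ✓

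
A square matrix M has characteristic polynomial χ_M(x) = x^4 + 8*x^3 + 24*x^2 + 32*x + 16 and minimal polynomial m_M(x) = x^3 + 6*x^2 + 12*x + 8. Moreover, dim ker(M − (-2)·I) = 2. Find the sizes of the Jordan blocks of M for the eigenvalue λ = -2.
Block sizes for λ = -2: [3, 1]

Step 1 — from the characteristic polynomial, algebraic multiplicity of λ = -2 is 4. From dim ker(M − (-2)·I) = 2, there are exactly 2 Jordan blocks for λ = -2.
Step 2 — from the minimal polynomial, the factor (x + 2)^3 tells us the largest block for λ = -2 has size 3.
Step 3 — with total size 4, 2 blocks, and largest block 3, the block sizes (in nonincreasing order) are [3, 1].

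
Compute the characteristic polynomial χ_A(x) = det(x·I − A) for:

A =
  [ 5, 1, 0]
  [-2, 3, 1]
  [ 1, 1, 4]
x^3 - 12*x^2 + 48*x - 64

Expanding det(x·I − A) (e.g. by cofactor expansion or by noting that A is similar to its Jordan form J, which has the same characteristic polynomial as A) gives
  χ_A(x) = x^3 - 12*x^2 + 48*x - 64
which factors as (x - 4)^3. The eigenvalues (with algebraic multiplicities) are λ = 4 with multiplicity 3.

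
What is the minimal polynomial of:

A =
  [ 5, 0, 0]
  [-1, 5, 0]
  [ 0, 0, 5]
x^2 - 10*x + 25

The characteristic polynomial is χ_A(x) = (x - 5)^3, so the eigenvalues are known. The minimal polynomial is
  m_A(x) = Π_λ (x − λ)^{k_λ}
where k_λ is the size of the *largest* Jordan block for λ (equivalently, the smallest k with (A − λI)^k v = 0 for every generalised eigenvector v of λ).

  λ = 5: largest Jordan block has size 2, contributing (x − 5)^2

So m_A(x) = (x - 5)^2 = x^2 - 10*x + 25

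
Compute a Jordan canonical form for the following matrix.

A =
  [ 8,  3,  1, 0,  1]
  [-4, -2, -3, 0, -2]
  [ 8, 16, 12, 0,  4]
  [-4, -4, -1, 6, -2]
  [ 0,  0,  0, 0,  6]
J_3(6) ⊕ J_1(6) ⊕ J_1(6)

The characteristic polynomial is
  det(x·I − A) = x^5 - 30*x^4 + 360*x^3 - 2160*x^2 + 6480*x - 7776 = (x - 6)^5

Eigenvalues and multiplicities (the geometric multiplicity of λ is n − rank(A − λI), which equals the number of Jordan blocks for λ):
  λ = 6: algebraic multiplicity = 5, geometric multiplicity = 3

Determining the block sizes for each eigenvalue:
  λ = 6: with am = 5 and gm = 3, the partition is not yet determined (e.g. several partitions of 5 into 3 parts exist). Let N = A − (6)·I. Computing rank(N^1) = 2, rank(N^2) = 1, rank(N^3) = 0; the number of blocks of size ≥ j is rank(N^{j−1}) − rank(N^j), giving [3, 1, 1]. So we have 1 block(s) of size 3, 2 block(s) of size 1 → block sizes [3, 1, 1]

Assembling the blocks gives a Jordan form
J =
  [6, 1, 0, 0, 0]
  [0, 6, 1, 0, 0]
  [0, 0, 6, 0, 0]
  [0, 0, 0, 6, 0]
  [0, 0, 0, 0, 6]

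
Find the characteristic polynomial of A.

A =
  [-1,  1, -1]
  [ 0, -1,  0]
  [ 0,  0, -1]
x^3 + 3*x^2 + 3*x + 1

Expanding det(x·I − A) (e.g. by cofactor expansion or by noting that A is similar to its Jordan form J, which has the same characteristic polynomial as A) gives
  χ_A(x) = x^3 + 3*x^2 + 3*x + 1
which factors as (x + 1)^3. The eigenvalues (with algebraic multiplicities) are λ = -1 with multiplicity 3.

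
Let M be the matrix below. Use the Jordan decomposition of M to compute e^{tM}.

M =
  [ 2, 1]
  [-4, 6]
e^{tM} =
  [-2*t*exp(4*t) + exp(4*t), t*exp(4*t)]
  [-4*t*exp(4*t), 2*t*exp(4*t) + exp(4*t)]

Strategy: write M = P · J · P⁻¹ where J is a Jordan canonical form, so e^{tM} = P · e^{tJ} · P⁻¹, and e^{tJ} can be computed block-by-block.

M has Jordan form
J =
  [4, 1]
  [0, 4]
(up to reordering of blocks).

Per-block formulas:
  For a 2×2 Jordan block J_2(4): exp(t · J_2(4)) = e^(4t)·(I + t·N), where N is the 2×2 nilpotent shift.

After assembling e^{tJ} and conjugating by P, we get:

e^{tM} =
  [-2*t*exp(4*t) + exp(4*t), t*exp(4*t)]
  [-4*t*exp(4*t), 2*t*exp(4*t) + exp(4*t)]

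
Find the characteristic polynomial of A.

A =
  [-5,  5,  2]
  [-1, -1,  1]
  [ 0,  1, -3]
x^3 + 9*x^2 + 27*x + 27

Expanding det(x·I − A) (e.g. by cofactor expansion or by noting that A is similar to its Jordan form J, which has the same characteristic polynomial as A) gives
  χ_A(x) = x^3 + 9*x^2 + 27*x + 27
which factors as (x + 3)^3. The eigenvalues (with algebraic multiplicities) are λ = -3 with multiplicity 3.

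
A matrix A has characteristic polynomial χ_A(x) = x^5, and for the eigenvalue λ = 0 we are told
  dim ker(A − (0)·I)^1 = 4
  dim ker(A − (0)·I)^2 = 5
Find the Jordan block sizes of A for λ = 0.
Block sizes for λ = 0: [2, 1, 1, 1]

From the dimensions of kernels of powers, the number of Jordan blocks of size at least j is d_j − d_{j−1} where d_j = dim ker(N^j) (with d_0 = 0). Computing the differences gives [4, 1].
The number of blocks of size exactly k is (#blocks of size ≥ k) − (#blocks of size ≥ k + 1), so the partition is: 3 block(s) of size 1, 1 block(s) of size 2.
In nonincreasing order the block sizes are [2, 1, 1, 1].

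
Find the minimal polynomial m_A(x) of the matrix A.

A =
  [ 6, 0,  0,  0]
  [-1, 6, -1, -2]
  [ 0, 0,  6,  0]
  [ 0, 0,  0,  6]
x^2 - 12*x + 36

The characteristic polynomial is χ_A(x) = (x - 6)^4, so the eigenvalues are known. The minimal polynomial is
  m_A(x) = Π_λ (x − λ)^{k_λ}
where k_λ is the size of the *largest* Jordan block for λ (equivalently, the smallest k with (A − λI)^k v = 0 for every generalised eigenvector v of λ).

  λ = 6: largest Jordan block has size 2, contributing (x − 6)^2

So m_A(x) = (x - 6)^2 = x^2 - 12*x + 36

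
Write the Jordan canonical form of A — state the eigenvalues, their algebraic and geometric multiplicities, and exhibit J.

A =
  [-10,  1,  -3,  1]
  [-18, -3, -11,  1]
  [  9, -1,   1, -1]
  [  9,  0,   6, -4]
J_3(-4) ⊕ J_1(-4)

The characteristic polynomial is
  det(x·I − A) = x^4 + 16*x^3 + 96*x^2 + 256*x + 256 = (x + 4)^4

Eigenvalues and multiplicities (the geometric multiplicity of λ is n − rank(A − λI), which equals the number of Jordan blocks for λ):
  λ = -4: algebraic multiplicity = 4, geometric multiplicity = 2

Determining the block sizes for each eigenvalue:
  λ = -4: with am = 4 and gm = 2, the partition is not yet determined (e.g. several partitions of 4 into 2 parts exist). Let N = A − (-4)·I. Computing rank(N^1) = 2, rank(N^2) = 1, rank(N^3) = 0; the number of blocks of size ≥ j is rank(N^{j−1}) − rank(N^j), giving [2, 1, 1]. So we have 1 block(s) of size 3, 1 block(s) of size 1 → block sizes [3, 1]

Assembling the blocks gives a Jordan form
J =
  [-4,  1,  0,  0]
  [ 0, -4,  1,  0]
  [ 0,  0, -4,  0]
  [ 0,  0,  0, -4]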